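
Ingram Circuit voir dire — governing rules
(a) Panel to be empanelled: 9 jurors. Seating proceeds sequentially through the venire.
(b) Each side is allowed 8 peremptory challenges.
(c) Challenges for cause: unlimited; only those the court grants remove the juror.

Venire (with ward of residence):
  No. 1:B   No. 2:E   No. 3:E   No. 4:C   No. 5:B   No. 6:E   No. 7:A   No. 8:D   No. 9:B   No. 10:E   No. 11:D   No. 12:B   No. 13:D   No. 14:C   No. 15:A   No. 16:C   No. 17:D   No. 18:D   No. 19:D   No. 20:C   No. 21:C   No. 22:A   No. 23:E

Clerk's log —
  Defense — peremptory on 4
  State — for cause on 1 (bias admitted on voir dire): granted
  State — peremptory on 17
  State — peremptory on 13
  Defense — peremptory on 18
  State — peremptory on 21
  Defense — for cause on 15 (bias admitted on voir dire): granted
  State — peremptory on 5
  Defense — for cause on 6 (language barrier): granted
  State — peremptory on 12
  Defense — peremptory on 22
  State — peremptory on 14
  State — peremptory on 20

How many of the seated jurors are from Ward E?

Removed: #1, #4, #5, #6, #12, #13, #14, #15, #17, #18, #20, #21, #22.
Seated jurors 1–9: #2, #3, #7, #8, #9, #10, #11, #16, #19.
Of those, in Ward E: #2, #3, #10 → 3.

3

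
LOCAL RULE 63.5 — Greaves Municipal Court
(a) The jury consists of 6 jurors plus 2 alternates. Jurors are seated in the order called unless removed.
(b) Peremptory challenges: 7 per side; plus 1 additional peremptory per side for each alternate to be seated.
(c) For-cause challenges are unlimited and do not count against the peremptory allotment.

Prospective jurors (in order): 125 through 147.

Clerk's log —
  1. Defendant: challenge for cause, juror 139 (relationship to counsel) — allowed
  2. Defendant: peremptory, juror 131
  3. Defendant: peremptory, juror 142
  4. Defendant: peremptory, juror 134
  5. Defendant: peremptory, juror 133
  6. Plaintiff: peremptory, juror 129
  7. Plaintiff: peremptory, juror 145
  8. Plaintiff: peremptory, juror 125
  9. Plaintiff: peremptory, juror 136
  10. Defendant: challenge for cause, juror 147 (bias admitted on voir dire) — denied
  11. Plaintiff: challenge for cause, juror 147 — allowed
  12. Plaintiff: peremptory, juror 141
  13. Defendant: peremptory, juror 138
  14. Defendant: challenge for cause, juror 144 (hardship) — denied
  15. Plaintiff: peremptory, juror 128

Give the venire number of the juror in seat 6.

137

Removed: #125, #128, #129, #131, #133, #134, #136, #138, #139, #141, #142, #145, #147. (#144 stays — for-cause denied.)
Seating in order: seats 1–6 → #126, #127, #130, #132, #135, #137; alternates → #140, #143.
So seat 6 is #137.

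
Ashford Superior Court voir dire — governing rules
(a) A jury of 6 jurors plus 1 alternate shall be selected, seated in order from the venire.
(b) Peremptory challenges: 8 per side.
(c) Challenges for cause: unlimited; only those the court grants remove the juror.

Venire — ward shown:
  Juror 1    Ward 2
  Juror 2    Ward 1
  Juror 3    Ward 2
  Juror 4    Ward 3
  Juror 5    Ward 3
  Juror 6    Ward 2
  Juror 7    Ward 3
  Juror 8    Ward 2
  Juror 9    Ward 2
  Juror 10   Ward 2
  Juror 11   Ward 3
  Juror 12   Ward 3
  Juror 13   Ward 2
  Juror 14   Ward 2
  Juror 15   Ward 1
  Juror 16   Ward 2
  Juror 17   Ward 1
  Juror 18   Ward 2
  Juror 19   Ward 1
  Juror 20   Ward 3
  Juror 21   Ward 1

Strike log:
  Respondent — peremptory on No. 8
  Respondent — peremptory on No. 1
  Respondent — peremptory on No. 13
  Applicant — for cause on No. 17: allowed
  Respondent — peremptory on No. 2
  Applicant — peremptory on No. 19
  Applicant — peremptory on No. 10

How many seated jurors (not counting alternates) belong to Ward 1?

0

Removed: #1, #2, #8, #10, #13, #17, #19.
Seated jurors 1–6: #3, #4, #5, #6, #7, #9 (alternates #11 not counted).
None of those are in Ward 1 → 0.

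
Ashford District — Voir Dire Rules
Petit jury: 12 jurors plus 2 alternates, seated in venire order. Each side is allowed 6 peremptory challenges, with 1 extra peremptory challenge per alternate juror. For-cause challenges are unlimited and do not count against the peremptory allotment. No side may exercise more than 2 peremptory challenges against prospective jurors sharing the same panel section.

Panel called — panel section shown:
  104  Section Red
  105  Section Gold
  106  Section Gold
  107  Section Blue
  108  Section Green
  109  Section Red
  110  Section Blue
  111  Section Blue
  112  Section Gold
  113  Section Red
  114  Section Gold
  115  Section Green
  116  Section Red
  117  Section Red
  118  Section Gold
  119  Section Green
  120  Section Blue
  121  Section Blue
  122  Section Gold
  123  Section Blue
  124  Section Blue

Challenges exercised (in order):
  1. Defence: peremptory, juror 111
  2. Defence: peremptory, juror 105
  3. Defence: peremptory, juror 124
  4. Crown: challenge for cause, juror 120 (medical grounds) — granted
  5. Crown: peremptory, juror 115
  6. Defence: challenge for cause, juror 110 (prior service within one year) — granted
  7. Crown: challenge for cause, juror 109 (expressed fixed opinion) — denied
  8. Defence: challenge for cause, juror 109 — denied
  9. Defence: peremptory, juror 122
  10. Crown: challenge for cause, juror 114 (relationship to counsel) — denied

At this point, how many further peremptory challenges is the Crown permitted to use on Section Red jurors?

Crown peremptories so far: #115 — 1 of 8 used, 7 left overall.
Against Section Red: none yet — per-section cap 2 leaves 2.
Binding limit: min(7, 2) = 2.

2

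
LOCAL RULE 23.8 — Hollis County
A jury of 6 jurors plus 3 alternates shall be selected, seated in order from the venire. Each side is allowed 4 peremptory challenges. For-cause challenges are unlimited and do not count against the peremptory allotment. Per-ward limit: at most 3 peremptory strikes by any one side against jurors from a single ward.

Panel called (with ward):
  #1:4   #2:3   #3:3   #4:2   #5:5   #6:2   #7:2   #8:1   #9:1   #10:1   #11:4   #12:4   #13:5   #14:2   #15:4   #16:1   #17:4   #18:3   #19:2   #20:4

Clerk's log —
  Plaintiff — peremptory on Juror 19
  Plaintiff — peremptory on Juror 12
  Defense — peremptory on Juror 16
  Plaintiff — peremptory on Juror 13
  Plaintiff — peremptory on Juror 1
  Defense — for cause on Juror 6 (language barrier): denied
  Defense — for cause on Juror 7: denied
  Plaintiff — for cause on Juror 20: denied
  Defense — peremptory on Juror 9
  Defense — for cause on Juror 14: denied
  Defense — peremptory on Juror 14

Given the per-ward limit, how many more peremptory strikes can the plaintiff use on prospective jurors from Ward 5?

0

Plaintiff peremptories so far: #19, #12, #13, #1 — 4 of 4 used, 0 left overall.
Against Ward 5: #13 — 1 used; per-ward cap 3 leaves 2.
Binding limit: min(0, 2) = 0.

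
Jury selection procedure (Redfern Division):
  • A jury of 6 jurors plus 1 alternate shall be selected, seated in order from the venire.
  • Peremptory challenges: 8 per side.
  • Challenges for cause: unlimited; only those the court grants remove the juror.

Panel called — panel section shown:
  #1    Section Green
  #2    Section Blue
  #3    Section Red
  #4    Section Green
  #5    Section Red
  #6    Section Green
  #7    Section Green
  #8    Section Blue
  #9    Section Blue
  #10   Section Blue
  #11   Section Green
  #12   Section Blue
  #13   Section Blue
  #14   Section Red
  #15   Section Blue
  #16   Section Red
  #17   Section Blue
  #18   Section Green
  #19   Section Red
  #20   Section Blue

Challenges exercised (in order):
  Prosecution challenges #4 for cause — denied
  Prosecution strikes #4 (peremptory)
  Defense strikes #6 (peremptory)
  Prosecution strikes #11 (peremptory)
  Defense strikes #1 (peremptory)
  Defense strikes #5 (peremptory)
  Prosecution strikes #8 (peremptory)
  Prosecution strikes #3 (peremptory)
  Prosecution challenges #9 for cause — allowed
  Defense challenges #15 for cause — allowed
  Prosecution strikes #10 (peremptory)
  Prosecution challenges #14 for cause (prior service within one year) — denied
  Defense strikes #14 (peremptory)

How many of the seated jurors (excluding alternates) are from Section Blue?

4

Removed: #1, #3, #4, #5, #6, #8, #9, #10, #11, #14, #15.
Seated jurors 1–6: #2, #7, #12, #13, #16, #17 (alternates #18 not counted).
Of those, in Section Blue: #2, #12, #13, #17 → 4.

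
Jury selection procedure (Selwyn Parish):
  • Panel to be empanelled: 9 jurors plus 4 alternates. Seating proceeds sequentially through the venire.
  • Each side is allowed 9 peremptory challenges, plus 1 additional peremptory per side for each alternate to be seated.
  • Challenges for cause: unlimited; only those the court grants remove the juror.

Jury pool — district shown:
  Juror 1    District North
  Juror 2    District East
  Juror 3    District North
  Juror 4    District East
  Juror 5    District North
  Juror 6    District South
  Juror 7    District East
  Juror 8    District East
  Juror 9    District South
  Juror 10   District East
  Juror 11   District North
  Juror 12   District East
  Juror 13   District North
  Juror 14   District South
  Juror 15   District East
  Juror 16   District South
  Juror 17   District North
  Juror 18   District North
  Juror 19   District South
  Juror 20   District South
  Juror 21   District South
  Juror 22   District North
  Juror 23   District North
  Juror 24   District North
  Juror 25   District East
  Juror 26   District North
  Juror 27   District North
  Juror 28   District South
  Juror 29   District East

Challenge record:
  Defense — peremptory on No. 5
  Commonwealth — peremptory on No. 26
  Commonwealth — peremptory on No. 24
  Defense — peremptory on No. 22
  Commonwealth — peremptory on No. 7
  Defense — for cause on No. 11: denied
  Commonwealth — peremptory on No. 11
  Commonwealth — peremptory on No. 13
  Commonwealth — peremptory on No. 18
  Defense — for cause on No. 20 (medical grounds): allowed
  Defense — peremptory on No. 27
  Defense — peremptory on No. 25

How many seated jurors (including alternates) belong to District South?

4

Removed: #5, #7, #11, #13, #18, #20, #22, #24, #25, #26, #27.
Seated (13 incl. alternates): #1, #2, #3, #4, #6, #8, #9, #10, #12, #14, #15, #16, #17.
Of those, in District South: #6, #9, #14, #16 → 4.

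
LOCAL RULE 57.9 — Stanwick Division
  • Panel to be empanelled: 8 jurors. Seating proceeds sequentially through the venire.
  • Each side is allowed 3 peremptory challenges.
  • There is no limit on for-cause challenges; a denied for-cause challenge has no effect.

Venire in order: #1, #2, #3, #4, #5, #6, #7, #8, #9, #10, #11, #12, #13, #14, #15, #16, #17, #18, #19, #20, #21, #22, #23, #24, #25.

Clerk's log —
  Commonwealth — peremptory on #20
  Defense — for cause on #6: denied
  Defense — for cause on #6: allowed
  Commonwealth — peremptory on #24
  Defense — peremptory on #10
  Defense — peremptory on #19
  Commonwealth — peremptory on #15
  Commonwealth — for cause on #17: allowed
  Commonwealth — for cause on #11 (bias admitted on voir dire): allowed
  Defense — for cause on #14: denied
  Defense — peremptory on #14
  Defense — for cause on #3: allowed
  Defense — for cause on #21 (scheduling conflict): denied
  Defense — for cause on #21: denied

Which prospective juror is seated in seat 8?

Removed: #3, #6, #10, #11, #14, #15, #17, #19, #20, #24. (#21 stays — for-cause denied.)
Seating in order: seats 1–8 → #1, #2, #4, #5, #7, #8, #9, #12.
So seat 8 is #12.

12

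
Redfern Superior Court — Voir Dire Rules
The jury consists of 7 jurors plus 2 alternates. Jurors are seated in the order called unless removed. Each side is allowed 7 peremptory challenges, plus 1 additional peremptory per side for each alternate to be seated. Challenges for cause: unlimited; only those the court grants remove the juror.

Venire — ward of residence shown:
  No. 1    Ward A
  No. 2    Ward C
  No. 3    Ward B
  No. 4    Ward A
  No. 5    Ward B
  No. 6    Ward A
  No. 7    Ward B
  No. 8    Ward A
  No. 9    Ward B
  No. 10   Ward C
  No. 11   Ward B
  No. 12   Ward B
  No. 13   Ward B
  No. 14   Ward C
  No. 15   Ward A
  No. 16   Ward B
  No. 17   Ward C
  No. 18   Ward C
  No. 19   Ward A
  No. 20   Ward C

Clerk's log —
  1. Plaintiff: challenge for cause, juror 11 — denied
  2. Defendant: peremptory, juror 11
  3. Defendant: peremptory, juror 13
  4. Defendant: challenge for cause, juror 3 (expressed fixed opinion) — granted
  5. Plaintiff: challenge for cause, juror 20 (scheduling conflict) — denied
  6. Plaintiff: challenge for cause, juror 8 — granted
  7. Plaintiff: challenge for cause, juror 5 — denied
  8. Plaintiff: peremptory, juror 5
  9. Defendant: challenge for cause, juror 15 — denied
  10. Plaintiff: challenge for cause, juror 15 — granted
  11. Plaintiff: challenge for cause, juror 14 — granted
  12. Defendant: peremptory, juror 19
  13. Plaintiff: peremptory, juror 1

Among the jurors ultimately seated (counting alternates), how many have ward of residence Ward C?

Removed: #1, #3, #5, #8, #11, #13, #14, #15, #19.
Seated (9 incl. alternates): #2, #4, #6, #7, #9, #10, #12, #16, #17.
Of those, in Ward C: #2, #10, #17 → 3.

3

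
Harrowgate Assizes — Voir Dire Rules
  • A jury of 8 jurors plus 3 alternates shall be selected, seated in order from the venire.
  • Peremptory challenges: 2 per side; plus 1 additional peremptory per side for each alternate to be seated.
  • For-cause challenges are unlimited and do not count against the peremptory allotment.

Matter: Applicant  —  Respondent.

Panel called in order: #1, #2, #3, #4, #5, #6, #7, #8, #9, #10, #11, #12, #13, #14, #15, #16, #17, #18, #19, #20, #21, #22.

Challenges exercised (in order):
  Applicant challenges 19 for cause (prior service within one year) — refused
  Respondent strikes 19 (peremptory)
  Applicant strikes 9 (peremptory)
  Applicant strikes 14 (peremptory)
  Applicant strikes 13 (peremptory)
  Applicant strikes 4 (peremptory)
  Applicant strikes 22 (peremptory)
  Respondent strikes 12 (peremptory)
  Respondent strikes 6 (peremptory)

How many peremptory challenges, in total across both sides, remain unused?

Applicant allotment: 2 base + 1 × 3 alternates = 5. Respondent allotment: 2 base + 1 × 3 alternates = 5.
Applicant peremptories used: #9, #14, #13, #4, #22 — 5 (the for-cause on #19 doesn't count).
Respondent peremptories used: #19, #12, #6 — 3.
Remaining: (5 − 5) + (5 − 3) = 2.

2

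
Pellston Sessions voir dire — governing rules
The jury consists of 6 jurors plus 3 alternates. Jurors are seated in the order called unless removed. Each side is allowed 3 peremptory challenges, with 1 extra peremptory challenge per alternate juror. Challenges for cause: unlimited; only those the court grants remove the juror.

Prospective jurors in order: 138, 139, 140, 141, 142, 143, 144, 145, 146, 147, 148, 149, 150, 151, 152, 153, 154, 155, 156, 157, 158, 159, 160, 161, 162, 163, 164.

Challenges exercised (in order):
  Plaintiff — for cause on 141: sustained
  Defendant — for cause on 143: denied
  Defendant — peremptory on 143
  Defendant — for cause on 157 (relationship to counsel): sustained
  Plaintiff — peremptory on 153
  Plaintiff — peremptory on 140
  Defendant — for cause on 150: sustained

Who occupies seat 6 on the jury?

146

Removed: #140, #141, #143, #150, #153, #157.
Filling seats in venire order through position 6: #138, #139, #142, #144, #145, #146.
So seat 6 is #146.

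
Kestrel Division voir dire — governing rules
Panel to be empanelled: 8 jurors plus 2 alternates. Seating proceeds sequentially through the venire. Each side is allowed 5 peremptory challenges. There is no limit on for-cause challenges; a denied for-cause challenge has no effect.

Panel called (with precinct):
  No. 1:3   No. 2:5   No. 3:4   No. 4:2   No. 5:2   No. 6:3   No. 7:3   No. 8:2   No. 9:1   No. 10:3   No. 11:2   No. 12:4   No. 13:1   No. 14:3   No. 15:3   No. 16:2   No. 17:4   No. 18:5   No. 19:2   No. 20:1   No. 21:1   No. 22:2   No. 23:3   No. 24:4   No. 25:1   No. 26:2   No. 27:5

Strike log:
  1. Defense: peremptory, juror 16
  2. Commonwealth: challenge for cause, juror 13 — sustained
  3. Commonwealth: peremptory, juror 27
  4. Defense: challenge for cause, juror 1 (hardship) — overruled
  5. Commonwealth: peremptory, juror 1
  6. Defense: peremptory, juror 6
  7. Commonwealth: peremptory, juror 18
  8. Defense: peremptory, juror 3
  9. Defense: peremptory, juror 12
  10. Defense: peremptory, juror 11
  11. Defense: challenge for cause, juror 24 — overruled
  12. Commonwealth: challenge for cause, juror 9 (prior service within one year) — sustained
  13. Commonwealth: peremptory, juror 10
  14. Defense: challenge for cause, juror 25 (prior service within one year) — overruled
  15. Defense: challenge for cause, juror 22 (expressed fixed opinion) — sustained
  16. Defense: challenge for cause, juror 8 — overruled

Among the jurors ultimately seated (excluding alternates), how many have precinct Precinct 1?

Removed: #1, #3, #6, #9, #10, #11, #12, #13, #16, #18, #22, #27.
Seated jurors 1–8: #2, #4, #5, #7, #8, #14, #15, #17 (alternates #19, #20 not counted).
None of those are in Precinct 1 → 0.

0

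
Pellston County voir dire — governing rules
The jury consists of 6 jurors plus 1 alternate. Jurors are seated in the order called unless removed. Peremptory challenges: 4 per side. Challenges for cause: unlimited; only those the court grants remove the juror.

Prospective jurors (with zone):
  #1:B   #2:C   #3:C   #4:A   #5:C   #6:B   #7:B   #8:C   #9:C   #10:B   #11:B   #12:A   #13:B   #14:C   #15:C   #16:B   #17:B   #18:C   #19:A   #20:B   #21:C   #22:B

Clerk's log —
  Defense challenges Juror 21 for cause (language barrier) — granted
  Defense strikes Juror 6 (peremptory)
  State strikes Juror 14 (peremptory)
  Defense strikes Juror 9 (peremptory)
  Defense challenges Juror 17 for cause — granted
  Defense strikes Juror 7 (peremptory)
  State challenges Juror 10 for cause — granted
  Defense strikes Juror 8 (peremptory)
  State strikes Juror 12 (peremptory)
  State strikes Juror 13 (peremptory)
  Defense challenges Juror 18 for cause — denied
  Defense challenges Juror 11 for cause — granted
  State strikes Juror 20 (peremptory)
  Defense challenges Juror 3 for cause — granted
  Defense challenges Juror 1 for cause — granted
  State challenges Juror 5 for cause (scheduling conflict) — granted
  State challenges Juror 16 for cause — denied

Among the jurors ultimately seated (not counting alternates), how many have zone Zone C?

3

Removed: #1, #3, #5, #6, #7, #8, #9, #10, #11, #12, #13, #14, #17, #20, #21.
Seated jurors 1–6: #2, #4, #15, #16, #18, #19 (alternates #22 not counted).
Of those, in Zone C: #2, #15, #18 → 3.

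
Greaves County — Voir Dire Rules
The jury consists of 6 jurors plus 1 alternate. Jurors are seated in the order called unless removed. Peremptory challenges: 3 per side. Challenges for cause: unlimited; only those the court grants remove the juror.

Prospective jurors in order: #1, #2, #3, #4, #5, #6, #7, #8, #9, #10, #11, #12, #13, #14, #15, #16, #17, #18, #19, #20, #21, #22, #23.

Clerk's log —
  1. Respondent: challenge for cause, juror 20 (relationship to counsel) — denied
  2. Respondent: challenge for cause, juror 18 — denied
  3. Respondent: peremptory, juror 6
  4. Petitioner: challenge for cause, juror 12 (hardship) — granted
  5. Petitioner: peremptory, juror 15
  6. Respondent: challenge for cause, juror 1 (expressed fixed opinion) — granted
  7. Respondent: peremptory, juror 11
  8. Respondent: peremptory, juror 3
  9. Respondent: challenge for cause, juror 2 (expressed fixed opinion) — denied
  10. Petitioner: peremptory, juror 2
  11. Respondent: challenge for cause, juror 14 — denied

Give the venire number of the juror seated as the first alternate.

13

Removed: #1, #2, #3, #6, #11, #12, #15. (#14, #18, #20 stay — for-cause denied.)
Seating in order: seats 1–6 → #4, #5, #7, #8, #9, #10; alternates → #13.
So alternate 1 is #13.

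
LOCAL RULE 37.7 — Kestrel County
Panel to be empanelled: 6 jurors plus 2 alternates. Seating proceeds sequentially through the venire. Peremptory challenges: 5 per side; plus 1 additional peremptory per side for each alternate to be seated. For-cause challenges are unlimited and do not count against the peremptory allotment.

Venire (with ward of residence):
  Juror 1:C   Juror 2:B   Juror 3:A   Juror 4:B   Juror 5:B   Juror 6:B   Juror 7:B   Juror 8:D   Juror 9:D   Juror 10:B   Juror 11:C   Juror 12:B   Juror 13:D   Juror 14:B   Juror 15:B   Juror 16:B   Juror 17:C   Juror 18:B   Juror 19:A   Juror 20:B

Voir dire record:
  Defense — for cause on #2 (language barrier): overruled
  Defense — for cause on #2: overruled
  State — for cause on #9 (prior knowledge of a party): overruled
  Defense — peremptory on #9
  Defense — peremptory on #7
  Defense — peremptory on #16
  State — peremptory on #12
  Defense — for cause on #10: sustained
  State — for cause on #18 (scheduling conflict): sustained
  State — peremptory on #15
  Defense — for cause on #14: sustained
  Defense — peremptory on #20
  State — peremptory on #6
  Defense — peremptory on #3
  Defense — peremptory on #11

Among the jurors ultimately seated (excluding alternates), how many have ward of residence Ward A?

Removed: #3, #6, #7, #9, #10, #11, #12, #14, #15, #16, #18, #20.
Seated jurors 1–6: #1, #2, #4, #5, #8, #13 (alternates #17, #19 not counted).
None of those are in Ward A → 0.

0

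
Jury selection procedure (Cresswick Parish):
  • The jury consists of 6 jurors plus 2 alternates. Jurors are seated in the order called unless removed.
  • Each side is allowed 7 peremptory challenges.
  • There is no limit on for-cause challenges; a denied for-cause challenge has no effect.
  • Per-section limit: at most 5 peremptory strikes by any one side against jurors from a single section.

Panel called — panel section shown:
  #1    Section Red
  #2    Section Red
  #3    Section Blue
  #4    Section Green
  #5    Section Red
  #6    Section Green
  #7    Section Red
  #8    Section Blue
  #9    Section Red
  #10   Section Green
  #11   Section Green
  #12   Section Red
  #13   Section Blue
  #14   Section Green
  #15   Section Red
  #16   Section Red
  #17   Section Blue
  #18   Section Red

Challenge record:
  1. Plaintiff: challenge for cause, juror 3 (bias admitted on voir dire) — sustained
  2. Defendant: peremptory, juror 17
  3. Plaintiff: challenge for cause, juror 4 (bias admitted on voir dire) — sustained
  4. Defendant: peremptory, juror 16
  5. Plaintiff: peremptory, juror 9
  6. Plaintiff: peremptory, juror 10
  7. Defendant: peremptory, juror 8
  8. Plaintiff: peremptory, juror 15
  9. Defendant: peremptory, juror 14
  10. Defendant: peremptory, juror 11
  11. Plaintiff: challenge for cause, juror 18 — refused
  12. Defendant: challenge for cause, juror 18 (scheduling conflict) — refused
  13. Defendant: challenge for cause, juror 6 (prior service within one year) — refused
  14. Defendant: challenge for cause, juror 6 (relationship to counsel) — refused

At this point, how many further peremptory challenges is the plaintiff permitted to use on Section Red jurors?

3

Plaintiff peremptories so far: #9, #10, #15 — 3 of 7 used, 4 left overall.
Against Section Red: #9, #15 — 2 used; per-section cap 5 leaves 3.
Binding limit: min(4, 3) = 3.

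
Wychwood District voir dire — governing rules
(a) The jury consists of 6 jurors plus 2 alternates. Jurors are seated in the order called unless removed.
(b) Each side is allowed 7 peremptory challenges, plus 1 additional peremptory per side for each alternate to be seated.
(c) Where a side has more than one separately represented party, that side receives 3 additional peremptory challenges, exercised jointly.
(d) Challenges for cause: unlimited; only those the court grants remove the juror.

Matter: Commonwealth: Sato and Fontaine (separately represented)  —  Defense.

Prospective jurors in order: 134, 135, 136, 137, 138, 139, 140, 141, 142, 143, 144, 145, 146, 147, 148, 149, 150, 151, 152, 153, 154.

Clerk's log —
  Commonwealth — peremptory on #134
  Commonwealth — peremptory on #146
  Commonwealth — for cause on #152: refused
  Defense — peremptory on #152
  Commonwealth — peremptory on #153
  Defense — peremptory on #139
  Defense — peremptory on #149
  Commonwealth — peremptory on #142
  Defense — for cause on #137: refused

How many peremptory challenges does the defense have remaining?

6

Defense allotment: 7 base + 1 × 2 alternates = 9.
Defense peremptories used: #152, #139, #149 — 3 (the for-cause on #137 doesn't count).
Remaining: 9 − 3 = 6.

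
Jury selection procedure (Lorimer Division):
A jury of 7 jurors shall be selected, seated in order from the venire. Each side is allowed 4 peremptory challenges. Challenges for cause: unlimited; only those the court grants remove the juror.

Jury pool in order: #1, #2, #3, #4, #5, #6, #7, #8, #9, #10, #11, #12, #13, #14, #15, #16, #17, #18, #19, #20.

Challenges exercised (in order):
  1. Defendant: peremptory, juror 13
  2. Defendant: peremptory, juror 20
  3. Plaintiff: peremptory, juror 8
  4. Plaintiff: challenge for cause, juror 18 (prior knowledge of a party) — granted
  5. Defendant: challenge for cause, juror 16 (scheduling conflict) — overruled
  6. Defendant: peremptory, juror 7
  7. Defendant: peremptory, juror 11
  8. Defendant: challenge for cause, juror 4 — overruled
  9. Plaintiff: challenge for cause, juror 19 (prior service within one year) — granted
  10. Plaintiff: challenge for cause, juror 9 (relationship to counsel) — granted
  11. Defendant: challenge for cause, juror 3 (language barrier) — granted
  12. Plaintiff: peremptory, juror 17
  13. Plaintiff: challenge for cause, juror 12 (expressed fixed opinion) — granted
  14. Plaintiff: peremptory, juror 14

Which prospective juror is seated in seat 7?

Removed: #3, #7, #8, #9, #11, #12, #13, #14, #17, #18, #19, #20. (#4, #16 stay — for-cause denied.)
Filling seats in venire order through position 7: #1, #2, #4, #5, #6, #10, #15.
So seat 7 is #15.

15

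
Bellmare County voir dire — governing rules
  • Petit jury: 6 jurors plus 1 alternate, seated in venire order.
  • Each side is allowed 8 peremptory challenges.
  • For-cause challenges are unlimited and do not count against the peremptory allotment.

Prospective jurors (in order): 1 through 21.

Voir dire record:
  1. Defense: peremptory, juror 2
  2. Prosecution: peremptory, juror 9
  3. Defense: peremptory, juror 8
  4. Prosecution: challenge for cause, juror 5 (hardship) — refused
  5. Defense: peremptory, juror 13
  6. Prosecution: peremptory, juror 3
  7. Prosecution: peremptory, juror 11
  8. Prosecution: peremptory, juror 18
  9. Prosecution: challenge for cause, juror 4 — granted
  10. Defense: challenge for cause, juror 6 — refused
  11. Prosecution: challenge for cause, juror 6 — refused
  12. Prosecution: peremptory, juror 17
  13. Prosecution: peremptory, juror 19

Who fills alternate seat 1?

14

Removed: #2, #3, #4, #8, #9, #11, #13, #17, #18, #19. (#5, #6 stay — for-cause denied.)
Seating in order: seats 1–6 → #1, #5, #6, #7, #10, #12; alternates → #14.
So alternate 1 is #14.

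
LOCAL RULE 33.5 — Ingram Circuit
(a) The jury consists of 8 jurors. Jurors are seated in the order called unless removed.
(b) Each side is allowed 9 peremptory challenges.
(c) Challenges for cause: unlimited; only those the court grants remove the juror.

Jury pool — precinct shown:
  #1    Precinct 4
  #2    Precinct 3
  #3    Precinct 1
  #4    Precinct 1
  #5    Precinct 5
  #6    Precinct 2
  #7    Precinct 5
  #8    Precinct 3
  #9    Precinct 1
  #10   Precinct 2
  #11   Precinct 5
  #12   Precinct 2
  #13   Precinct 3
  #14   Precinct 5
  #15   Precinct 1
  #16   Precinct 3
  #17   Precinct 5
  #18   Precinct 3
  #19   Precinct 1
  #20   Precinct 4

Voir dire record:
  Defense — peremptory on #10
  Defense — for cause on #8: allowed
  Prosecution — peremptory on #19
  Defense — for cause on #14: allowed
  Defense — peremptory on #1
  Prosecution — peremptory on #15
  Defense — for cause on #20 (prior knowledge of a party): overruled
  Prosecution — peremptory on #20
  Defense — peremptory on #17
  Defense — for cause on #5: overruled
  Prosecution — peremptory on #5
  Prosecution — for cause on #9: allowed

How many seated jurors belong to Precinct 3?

Removed: #1, #5, #8, #9, #10, #14, #15, #17, #19, #20.
Seated jurors 1–8: #2, #3, #4, #6, #7, #11, #12, #13.
Of those, in Precinct 3: #2, #13 → 2.

2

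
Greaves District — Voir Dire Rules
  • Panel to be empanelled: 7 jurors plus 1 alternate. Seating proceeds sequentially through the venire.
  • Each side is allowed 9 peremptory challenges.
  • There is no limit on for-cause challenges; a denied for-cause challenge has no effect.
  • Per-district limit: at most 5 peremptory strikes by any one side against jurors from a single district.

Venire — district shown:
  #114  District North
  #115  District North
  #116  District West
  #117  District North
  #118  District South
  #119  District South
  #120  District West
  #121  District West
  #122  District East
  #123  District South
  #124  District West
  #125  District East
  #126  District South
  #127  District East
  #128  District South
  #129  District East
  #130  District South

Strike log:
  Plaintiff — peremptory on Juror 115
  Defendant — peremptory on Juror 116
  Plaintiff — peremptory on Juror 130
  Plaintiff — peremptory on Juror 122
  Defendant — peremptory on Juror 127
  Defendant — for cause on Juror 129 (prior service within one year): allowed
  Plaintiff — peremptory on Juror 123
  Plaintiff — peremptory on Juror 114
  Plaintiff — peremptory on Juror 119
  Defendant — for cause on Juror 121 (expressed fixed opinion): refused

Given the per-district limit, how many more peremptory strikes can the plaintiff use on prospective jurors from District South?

Plaintiff peremptories so far: #115, #130, #122, #123, #114, #119 — 6 of 9 used, 3 left overall.
Against District South: #130, #123, #119 — 3 used; per-district cap 5 leaves 2.
Binding limit: min(3, 2) = 2.

2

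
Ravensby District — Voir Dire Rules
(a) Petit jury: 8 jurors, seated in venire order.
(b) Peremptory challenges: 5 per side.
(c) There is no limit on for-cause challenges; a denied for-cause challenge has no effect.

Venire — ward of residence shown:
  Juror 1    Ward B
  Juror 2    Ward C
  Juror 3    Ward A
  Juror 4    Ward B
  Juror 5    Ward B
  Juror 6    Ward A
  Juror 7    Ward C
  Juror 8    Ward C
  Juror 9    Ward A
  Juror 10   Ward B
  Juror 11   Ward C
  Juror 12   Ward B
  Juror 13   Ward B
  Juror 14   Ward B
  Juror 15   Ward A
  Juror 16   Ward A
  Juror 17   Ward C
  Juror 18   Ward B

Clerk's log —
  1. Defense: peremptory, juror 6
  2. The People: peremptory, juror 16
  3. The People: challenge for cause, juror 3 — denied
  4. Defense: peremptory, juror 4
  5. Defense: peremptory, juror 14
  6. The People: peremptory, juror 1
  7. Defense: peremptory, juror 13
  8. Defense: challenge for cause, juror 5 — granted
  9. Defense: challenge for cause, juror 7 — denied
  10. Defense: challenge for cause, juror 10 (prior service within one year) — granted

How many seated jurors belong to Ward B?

Removed: #1, #4, #5, #6, #10, #13, #14, #16.
Seated jurors 1–8: #2, #3, #7, #8, #9, #11, #12, #15.
Of those, in Ward B: #12 → 1.

1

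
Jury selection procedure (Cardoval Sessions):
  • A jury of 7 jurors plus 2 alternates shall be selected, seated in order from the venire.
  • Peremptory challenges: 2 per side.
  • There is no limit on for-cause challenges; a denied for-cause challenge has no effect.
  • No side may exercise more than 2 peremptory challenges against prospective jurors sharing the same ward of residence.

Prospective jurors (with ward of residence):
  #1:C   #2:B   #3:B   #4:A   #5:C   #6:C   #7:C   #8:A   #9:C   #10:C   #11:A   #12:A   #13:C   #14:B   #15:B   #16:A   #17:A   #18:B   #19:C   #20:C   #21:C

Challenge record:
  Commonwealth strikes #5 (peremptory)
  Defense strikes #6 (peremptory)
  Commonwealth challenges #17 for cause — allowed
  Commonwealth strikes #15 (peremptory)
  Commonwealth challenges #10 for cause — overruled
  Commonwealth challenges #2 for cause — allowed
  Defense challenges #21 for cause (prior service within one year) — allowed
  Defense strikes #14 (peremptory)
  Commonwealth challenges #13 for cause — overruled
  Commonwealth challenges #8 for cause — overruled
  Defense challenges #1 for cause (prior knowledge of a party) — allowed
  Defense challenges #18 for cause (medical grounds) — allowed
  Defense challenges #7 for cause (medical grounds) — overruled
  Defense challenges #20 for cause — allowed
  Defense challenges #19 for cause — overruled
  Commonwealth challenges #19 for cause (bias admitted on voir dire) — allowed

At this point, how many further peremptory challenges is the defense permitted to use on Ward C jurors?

Defense peremptories so far: #6, #14 — 2 of 2 used, 0 left overall.
Against Ward C: #6 — 1 used; per-ward cap 2 leaves 1.
Binding limit: min(0, 1) = 0.

0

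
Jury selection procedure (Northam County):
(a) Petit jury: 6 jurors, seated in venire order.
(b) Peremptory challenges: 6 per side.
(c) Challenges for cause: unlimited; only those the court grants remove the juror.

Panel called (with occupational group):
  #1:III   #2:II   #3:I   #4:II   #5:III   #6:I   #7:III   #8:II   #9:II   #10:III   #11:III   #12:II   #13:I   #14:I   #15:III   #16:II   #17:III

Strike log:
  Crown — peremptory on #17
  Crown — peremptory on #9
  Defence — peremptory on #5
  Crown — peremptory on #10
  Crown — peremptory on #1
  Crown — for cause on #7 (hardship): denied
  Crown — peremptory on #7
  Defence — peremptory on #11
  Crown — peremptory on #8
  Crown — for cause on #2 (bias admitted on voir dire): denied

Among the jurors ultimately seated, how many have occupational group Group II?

Removed: #1, #5, #7, #8, #9, #10, #11, #17.
Seated jurors 1–6: #2, #3, #4, #6, #12, #13.
Of those, in Group II: #2, #4, #12 → 3.

3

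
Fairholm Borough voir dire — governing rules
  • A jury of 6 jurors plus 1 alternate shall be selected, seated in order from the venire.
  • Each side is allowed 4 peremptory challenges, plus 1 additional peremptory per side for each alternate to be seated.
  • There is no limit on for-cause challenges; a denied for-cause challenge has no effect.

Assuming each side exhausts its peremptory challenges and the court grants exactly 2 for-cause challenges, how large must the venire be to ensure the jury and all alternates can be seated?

Seats to fill: 6 + 1 alternates = 7.
Peremptories: 4 + 1×1 = 5 per side × 2 sides = 10.
For-cause removals: 2.
Minimum venire: 7 + 10 + 2 = 19.

19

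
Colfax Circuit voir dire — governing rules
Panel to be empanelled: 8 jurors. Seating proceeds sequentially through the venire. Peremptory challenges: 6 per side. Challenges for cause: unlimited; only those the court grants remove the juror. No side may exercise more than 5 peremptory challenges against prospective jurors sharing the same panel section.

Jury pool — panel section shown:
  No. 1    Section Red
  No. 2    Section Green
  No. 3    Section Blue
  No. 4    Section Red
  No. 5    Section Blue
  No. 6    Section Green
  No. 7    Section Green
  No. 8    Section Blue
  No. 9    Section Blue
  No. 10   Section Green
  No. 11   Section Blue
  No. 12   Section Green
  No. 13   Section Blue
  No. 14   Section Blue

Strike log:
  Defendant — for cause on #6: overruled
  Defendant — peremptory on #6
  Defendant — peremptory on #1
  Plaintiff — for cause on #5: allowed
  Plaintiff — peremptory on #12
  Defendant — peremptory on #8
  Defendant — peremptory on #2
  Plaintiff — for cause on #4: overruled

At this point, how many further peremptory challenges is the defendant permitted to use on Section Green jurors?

Defendant peremptories so far: #6, #1, #8, #2 — 4 of 6 used, 2 left overall.
Against Section Green: #6, #2 — 2 used; per-section cap 5 leaves 3.
Binding limit: min(2, 3) = 2.

2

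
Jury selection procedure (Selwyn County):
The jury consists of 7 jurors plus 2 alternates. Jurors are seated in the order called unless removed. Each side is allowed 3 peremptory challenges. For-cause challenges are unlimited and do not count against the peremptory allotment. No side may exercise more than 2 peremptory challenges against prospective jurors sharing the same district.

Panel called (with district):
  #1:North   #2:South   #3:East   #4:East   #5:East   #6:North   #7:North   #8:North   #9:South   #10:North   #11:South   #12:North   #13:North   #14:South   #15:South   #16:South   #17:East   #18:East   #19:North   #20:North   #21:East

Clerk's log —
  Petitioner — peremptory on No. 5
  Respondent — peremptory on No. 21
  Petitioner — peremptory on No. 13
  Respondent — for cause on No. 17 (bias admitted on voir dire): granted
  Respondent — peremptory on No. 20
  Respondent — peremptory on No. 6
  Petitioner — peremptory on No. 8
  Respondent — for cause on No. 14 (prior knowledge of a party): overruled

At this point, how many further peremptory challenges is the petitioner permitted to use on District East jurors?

Petitioner peremptories so far: #5, #13, #8 — 3 of 3 used, 0 left overall.
Against District East: #5 — 1 used; per-district cap 2 leaves 1.
Binding limit: min(0, 1) = 0.

0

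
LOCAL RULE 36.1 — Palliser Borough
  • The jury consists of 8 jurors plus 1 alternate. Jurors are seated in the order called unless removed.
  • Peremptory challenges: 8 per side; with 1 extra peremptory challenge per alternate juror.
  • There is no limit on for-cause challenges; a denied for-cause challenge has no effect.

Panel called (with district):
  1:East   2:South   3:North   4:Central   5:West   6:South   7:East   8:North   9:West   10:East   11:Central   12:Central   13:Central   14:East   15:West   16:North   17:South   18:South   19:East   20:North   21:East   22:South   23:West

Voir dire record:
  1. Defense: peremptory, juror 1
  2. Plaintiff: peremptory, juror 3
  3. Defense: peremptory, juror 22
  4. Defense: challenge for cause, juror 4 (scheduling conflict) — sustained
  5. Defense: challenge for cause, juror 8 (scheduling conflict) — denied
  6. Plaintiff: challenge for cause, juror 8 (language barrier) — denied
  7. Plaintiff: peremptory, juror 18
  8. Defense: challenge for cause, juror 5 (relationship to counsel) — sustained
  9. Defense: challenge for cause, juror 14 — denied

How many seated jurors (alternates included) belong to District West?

1

Removed: #1, #3, #4, #5, #18, #22.
Seated (9 incl. alternates): #2, #6, #7, #8, #9, #10, #11, #12, #13.
Of those, in District West: #9 → 1.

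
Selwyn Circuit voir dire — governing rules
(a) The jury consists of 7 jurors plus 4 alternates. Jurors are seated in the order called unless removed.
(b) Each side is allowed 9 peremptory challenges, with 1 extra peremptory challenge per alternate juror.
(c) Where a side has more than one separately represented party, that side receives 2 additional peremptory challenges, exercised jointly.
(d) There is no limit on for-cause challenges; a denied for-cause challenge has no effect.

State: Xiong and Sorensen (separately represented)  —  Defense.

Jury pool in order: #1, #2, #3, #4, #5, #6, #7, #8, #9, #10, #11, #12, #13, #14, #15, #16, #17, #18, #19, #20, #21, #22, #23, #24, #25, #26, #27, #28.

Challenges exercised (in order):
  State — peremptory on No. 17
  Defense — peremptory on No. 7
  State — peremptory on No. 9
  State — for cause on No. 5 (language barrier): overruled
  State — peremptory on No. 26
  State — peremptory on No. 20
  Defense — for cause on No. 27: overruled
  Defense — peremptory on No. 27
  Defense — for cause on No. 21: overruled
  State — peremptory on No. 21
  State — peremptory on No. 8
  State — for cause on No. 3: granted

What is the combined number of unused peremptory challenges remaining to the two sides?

State allotment: 9 base + 1 × 4 alternates + 2 multi-party = 15. Defense allotment: 9 base + 1 × 4 alternates = 13.
State peremptories used: #17, #9, #26, #20, #21, #8 — 6 (for-cause on #5, #3 don't count).
Defense peremptories used: #7, #27 — 2 (for-cause on #27, #21 don't count).
Remaining: (15 − 6) + (13 − 2) = 20.

20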